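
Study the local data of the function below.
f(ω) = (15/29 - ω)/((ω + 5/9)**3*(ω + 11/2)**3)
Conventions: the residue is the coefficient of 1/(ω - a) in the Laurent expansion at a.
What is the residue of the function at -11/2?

At the order-3 pole -11/2 set g(ω) = (ω - (-11/2))^3*f(ω) = (15/29 - ω)/(ω + 5/9)**3.
Order-3 pole: residue = g''(a)/2; g''(-11/2) = -2331097056/161937724021, so the residue is -1165548528/161937724021.

The residue is -1165548528/161937724021.


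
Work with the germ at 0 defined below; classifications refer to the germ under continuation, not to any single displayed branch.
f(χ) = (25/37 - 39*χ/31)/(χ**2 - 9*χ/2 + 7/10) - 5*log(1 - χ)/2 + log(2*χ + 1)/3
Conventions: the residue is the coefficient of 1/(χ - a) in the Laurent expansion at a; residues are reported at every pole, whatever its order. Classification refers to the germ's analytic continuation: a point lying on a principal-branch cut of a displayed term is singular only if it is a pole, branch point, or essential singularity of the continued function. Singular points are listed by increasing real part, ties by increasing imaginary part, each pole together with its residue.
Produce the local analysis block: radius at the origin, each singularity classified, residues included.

Denominator factor (χ**2 - 9*χ/2 + 7/10): discriminant 349/20, real irrational roots 9/4 + (1/20)*sqrt(1745) and 9/4 - (1/20)*sqrt(1745); poles of order 1, moduli 9/4 + (1/20)*sqrt(1745) and 9/4 - (1/20)*sqrt(1745).
Branch term (1/3)*log(1 - χ/(-1/2)): its argument vanishes at χ = -1/2, a logarithmic branch point, modulus 1/2.
Branch term (-5/2)*log(1 - χ/(1)): its argument vanishes at χ = 1, a logarithmic branch point, modulus 1.
The radius of convergence is the smallest modulus among the singular points: 9/4 - (1/20)*sqrt(1745).
The branch terms are analytic at 9/4 - (1/20)*sqrt(1745) and contribute nothing to the residue; only the rational part matters.
The factor χ**2 - 9*χ/2 + 7/10 splits as (χ - a)(χ - a') with a = 9/4 - (1/20)*sqrt(1745), a' = 9/4 + (1/20)*sqrt(1745). At the order-1 pole a set g(χ) = (χ - a)*(rational part) = [25/37 - 39*χ/31] / (χ - a').
Simple pole: residue = g(a) at a = 9/4 - (1/20)*sqrt(1745), which is -39/62 + (9887/800606)*sqrt(1745).
The branch terms are analytic at 9/4 + (1/20)*sqrt(1745) and contribute nothing to the residue; only the rational part matters.
The factor χ**2 - 9*χ/2 + 7/10 splits as (χ - a)(χ - a') with a = 9/4 + (1/20)*sqrt(1745), a' = 9/4 - (1/20)*sqrt(1745). At the order-1 pole a set g(χ) = (χ - a)*(rational part) = [25/37 - 39*χ/31] / (χ - a').
Simple pole: residue = g(a) at a = 9/4 + (1/20)*sqrt(1745), which is -39/62 - (9887/800606)*sqrt(1745).
List the singular points by increasing real part (a conjugate pair: the negative imaginary part first).

Radius of convergence at 0: 9/4 - (1/20)*sqrt(1745).
At -1/2: a logarithmic branch point.
At 9/4 - (1/20)*sqrt(1745): a pole of order 1; residue -39/62 + (9887/800606)*sqrt(1745).
At 1: a logarithmic branch point.
At 9/4 + (1/20)*sqrt(1745): a pole of order 1; residue -39/62 - (9887/800606)*sqrt(1745).


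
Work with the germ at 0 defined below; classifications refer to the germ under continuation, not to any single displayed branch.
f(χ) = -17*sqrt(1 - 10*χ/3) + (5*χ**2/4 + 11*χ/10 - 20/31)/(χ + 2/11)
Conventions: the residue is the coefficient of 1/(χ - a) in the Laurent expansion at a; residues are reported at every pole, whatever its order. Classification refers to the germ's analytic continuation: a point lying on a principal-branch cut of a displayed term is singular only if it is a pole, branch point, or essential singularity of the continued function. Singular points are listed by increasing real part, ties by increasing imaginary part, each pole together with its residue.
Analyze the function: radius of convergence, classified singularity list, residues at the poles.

Radius of convergence at 0: 2/11.
At -2/11: a pole of order 1; residue -15076/18755.
At 3/10: an algebraic (square-root) branch point.

Denominator factor (χ + 2/11): pole of order 1 at -2/11, modulus 2/11.
Branch term (-17)*sqrt(1 - χ/(3/10)): its argument vanishes at χ = 3/10, a square-root branch point, modulus 3/10.
The radius of convergence is the smallest modulus among the singular points: 2/11.
The branch term is analytic at -2/11 and contributes nothing to the residue; only the rational part matters.
At the order-1 pole -2/11 set g(χ) = (χ - (-2/11))*(rational part) = 5*χ**2/4 + 11*χ/10 - 20/31.
Simple pole: residue = g(a) at a = -2/11, which is -15076/18755.
List the singular points by increasing real part (a conjugate pair: the negative imaginary part first).


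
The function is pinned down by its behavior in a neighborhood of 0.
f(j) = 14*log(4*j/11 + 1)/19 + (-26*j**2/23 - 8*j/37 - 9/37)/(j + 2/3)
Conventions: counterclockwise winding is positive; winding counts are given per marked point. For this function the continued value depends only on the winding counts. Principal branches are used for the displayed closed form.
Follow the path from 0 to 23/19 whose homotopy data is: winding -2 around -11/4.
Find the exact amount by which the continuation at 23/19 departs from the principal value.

Continued minus principal equals -(56/19)*pi*i.

The rational part is single-valued and drops out of the difference; each branch term changes only by its own monodromy.
(14/19)*log(1 - j/(-11/4)): each positive loop around -11/4 adds 2*pi*i to the log, so winding -2 contributes (14/19)*(-2)*2*pi*i = -(56/19)*pi*i.
Summing the contributions at j = 23/19 gives -(56/19)*pi*i.


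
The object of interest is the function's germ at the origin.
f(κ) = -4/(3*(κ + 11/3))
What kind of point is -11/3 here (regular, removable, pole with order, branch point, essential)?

The point is a pole of order 1.

The denominator factor κ + 11/3 vanishes at -11/3 and appears to the power 1; the numerator there equals -4/3, nonzero, and no other factor vanishes.
Hence a pole whose order is the multiplicity, 1.


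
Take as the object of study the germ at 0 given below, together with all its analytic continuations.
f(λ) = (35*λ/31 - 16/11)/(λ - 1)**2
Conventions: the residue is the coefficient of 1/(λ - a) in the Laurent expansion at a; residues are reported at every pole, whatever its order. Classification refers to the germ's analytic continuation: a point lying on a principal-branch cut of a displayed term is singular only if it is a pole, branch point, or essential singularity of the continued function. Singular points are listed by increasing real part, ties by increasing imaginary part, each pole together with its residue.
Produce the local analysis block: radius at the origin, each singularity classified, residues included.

Denominator factor (λ - 1)^2: pole of order 2 at 1, modulus 1.
The radius of convergence is the smallest modulus among the singular points: 1.
At the order-2 pole 1 set g(λ) = (λ - (1))^2*f(λ) = 35*λ/31 - 16/11.
Order-2 pole: residue = g'(a); g'(1) = 35/31, so the residue is 35/31.

Radius of convergence at 0: 1.
At 1: a pole of order 2; residue 35/31.


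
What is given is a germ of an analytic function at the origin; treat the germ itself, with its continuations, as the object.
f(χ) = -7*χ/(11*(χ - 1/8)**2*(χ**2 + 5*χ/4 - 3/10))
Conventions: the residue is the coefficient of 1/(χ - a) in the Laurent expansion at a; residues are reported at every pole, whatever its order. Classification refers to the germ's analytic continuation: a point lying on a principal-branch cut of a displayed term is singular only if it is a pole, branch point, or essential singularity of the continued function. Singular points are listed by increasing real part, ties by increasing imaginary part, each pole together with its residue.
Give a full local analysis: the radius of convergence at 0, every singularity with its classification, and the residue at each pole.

Radius of convergence at 0: 1/8.
At -5/8 - (1/40)*sqrt(1105): a pole of order 1; residue -113120/18491 + (724640/4086511)*sqrt(1105).
At 1/8: a pole of order 2; residue 226240/18491.
At -5/8 + (1/40)*sqrt(1105): a pole of order 1; residue -113120/18491 - (724640/4086511)*sqrt(1105).


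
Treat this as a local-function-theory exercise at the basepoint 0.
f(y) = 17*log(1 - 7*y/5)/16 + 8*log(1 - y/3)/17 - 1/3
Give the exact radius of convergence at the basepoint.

Branch term (8/17)*log(1 - y/(3)): its argument vanishes at y = 3, a logarithmic branch point, modulus 3.
Branch term (17/16)*log(1 - y/(5/7)): its argument vanishes at y = 5/7, a logarithmic branch point, modulus 5/7.
The radius of convergence is the smallest modulus among the singular points: 5/7.

The radius of convergence is 5/7.


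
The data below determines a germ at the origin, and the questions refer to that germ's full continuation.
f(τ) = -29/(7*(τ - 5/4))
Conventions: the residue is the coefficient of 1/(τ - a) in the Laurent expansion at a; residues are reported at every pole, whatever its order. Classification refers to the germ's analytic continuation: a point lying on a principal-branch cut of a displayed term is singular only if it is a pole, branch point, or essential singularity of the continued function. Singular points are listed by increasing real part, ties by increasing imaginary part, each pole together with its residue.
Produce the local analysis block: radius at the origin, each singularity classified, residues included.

Denominator factor (τ - 5/4): pole of order 1 at 5/4, modulus 5/4.
The radius of convergence is the smallest modulus among the singular points: 5/4.
At the order-1 pole 5/4 set g(τ) = (τ - (5/4))*f(τ) = -29/7.
Simple pole: residue = g(a) at a = 5/4, which is -29/7.

Radius of convergence at 0: 5/4.
At 5/4: a pole of order 1; residue -29/7.


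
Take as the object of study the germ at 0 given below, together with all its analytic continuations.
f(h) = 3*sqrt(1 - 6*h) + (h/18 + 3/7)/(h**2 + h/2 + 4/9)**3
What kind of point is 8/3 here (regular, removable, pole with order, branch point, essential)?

Denominator factors: h**2 + h/2 + 4/9 = 80/9 at h = 8/3 — none vanishes.
Branch term sqrt(1 - h/(1/6)): argument at 8/3 is -15, nonzero, so 8/3 is not its branch point (a point on a principal cut is still regular for the continued germ).
So the germ continues analytically to 8/3.

The point is a regular point.


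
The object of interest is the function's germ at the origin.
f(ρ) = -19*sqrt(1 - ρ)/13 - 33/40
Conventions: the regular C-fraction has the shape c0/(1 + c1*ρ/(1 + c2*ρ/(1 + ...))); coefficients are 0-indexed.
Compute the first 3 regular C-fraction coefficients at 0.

Taylor coefficients (expand at 0): a_0 = -1189/520, a_1 = 19/26, a_2 = 19/104.
c0 = a_0 = -1189/520. Peel one level at a time: if S = 1 + c*ρ/S' with S'(0) = 1, then c is the ρ-coefficient of S and S' = c*ρ/(S - 1).
S_1 = c0/f = 1 + (380/1189)*ρ + (257355/1413721)*ρ^2 + ...; c1 = 380/1189.
S_2 = c1*ρ/(S_1 - 1) = 1 + (-2709/4756)*ρ + ...; c2 = -2709/4756.

The regular C-fraction coefficients are [-1189/520, 380/1189, -2709/4756].


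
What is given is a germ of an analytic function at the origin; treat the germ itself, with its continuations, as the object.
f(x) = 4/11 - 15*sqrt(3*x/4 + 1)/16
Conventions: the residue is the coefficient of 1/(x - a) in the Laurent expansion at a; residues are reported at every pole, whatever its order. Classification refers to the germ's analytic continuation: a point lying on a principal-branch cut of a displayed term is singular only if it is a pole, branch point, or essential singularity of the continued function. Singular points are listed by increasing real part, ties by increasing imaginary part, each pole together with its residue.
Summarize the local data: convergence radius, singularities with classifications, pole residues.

Branch term (-15/16)*sqrt(1 - x/(-4/3)): its argument vanishes at x = -4/3, a square-root branch point, modulus 4/3.
The radius of convergence is the smallest modulus among the singular points: 4/3.

Radius of convergence at 0: 4/3.
At -4/3: an algebraic (square-root) branch point.


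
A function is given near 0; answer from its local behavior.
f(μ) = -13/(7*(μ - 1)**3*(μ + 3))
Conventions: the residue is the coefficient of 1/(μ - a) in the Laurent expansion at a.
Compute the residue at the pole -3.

The residue is 13/448.

At the order-1 pole -3 set g(μ) = (μ - (-3))*f(μ) = -13/(7*(μ - 1)**3).
Simple pole: residue = g(a) at a = -3, which is 13/448.


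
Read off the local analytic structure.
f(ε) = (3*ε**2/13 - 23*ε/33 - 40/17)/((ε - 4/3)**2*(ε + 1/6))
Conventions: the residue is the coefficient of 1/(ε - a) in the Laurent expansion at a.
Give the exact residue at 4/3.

The residue is 240634/196911.

At the order-2 pole 4/3 set g(ε) = (ε - (4/3))^2*f(ε) = (3*ε**2/13 - 23*ε/33 - 40/17)/(ε + 1/6).
Order-2 pole: residue = g'(a); g'(4/3) = 240634/196911, so the residue is 240634/196911.


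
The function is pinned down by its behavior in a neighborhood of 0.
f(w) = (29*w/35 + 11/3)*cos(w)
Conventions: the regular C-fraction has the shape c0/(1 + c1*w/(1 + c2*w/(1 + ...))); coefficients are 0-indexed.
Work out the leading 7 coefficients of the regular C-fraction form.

Taylor coefficients (expand at 0): a_0 = 11/3, a_1 = 29/35, a_2 = -11/6, a_3 = -29/70, a_4 = 11/72, a_5 = 29/840, a_6 = -11/2160.
c0 = a_0 = 11/3. Peel one level at a time: if S = 1 + c*w/S' with S'(0) = 1, then c is the w-coefficient of S and S' = c*w/(S - 1).
S_1 = c0/f = 1 + (-87/385)*w + (163363/296450)*w^2 + ...; c1 = -87/385.
S_2 = c1*w/(S_1 - 1) = 1 + (163363/66990)*w + (163363/30276)*w^2 + ...; c2 = 163363/66990.
S_3 = c2*w/(S_2 - 1) = 1 + (-385/174)*w + (-741125/1960356)*w^2 + ...; c3 = -385/174.
S_4 = c3*w/(S_3 - 1) = 1 + (-55825/326726)*w + (-1005217865/106749879076)*w^2 + ...; c4 = -55825/326726.
S_5 = c4*w/(S_4 - 1) = 1 + (-6932537/125789510)*w + (434968133/19371584540)*w^2 + ...; c5 = -6932537/125789510.
S_6 = c5*w/(S_5 - 1) = 1 + (434968133/1067610698)*w + ...; c6 = 434968133/1067610698.

The regular C-fraction coefficients are [11/3, -87/385, 163363/66990, -385/174, -55825/326726, -6932537/125789510, 434968133/1067610698].


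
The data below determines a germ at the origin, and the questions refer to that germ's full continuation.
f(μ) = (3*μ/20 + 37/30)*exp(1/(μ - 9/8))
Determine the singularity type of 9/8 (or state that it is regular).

The point is an essential singularity.

The exponent 1/(μ - (9/8)) has a pole at 9/8, so exp(1/(μ - (9/8))) takes every nonzero value near it: an essential singularity (not a pole of any order).


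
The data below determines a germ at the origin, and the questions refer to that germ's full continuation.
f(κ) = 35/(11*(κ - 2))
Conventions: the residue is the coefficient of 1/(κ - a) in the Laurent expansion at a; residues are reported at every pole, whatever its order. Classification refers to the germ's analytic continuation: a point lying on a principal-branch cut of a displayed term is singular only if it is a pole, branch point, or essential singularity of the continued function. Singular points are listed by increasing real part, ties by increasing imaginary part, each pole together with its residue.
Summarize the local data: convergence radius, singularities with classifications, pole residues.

Denominator factor (κ - 2): pole of order 1 at 2, modulus 2.
The radius of convergence is the smallest modulus among the singular points: 2.
At the order-1 pole 2 set g(κ) = (κ - (2))*f(κ) = 35/11.
Simple pole: residue = g(a) at a = 2, which is 35/11.

Radius of convergence at 0: 2.
At 2: a pole of order 1; residue 35/11.


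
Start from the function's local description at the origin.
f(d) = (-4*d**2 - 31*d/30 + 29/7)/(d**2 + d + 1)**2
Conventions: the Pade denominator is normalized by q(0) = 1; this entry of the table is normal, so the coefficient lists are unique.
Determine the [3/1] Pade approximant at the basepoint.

Taylor coefficients needed (expand at 0): a_0 = 29/7, a_1 = -1957/210, a_2 = 232/105, a_3 = 3203/210, a_4 = -2377/105.
Write the denominator as Q(d) = 1 + q1*d. Requiring Q*f - P = O(d^5) with deg P <= 3 kills the coefficients of d^4..d^4 in Q*f:
  d^4: a_4 + q1*a_3 = 0, i.e. -2377/105 + (3203/210)*q1 = 0.
Solving this linear system: q1 = 4754/3203.
The numerator is Q*f truncated at degree 3: P0 = a_0 = 29/7; P1 = a_1 + q1*a_0 = -304613/96090; P2 = a_2 + q1*a_1 = -3908693/336315; P3 = a_3 + q1*a_2 = 2493013/134526.

The Pade approximant has numerator coefficients [29/7, -304613/96090, -3908693/336315, 2493013/134526]; denominator coefficients [1, 4754/3203].


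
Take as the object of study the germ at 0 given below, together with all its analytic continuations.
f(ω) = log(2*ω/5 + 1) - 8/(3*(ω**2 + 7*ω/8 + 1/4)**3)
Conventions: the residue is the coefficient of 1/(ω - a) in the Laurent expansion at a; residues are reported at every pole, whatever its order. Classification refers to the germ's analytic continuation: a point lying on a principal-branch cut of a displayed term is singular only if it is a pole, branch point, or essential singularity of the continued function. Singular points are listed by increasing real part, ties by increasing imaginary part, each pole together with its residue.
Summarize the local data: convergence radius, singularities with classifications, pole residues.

Denominator factor (ω**2 + 7*ω/8 + 1/4)^3: discriminant -15/64, complex-conjugate roots (-7/16) + ((1/16)*sqrt(15))*i and (-7/16) - ((1/16)*sqrt(15))*i; poles of order 3, moduli 1/2 and 1/2.
Branch term (1)*log(1 - ω/(-5/2)): its argument vanishes at ω = -5/2, a logarithmic branch point, modulus 5/2.
The radius of convergence is the smallest modulus among the singular points: 1/2.
The branch term is analytic at (-7/16) - ((1/16)*sqrt(15))*i and contributes nothing to the residue; only the rational part matters.
The factor ω**2 + 7*ω/8 + 1/4 splits as (ω - a)(ω - a') with a = (-7/16) - ((1/16)*sqrt(15))*i, a' = (-7/16) + ((1/16)*sqrt(15))*i. At the order-3 pole a set g(ω) = (ω - a)^3*(rational part) = [-8/3] / (ω - a')^3.
Order-3 pole: residue = g''(a)/2; g''((-7/16) - ((1/16)*sqrt(15))*i) = -((1048576/3375)*sqrt(15))*i, so the residue is -((524288/3375)*sqrt(15))*i.
The branch term is analytic at (-7/16) + ((1/16)*sqrt(15))*i and contributes nothing to the residue; only the rational part matters.
The factor ω**2 + 7*ω/8 + 1/4 splits as (ω - a)(ω - a') with a = (-7/16) + ((1/16)*sqrt(15))*i, a' = (-7/16) - ((1/16)*sqrt(15))*i. At the order-3 pole a set g(ω) = (ω - a)^3*(rational part) = [-8/3] / (ω - a')^3.
Order-3 pole: residue = g''(a)/2; g''((-7/16) + ((1/16)*sqrt(15))*i) = ((1048576/3375)*sqrt(15))*i, so the residue is ((524288/3375)*sqrt(15))*i.
List the singular points by increasing real part (a conjugate pair: the negative imaginary part first).

Radius of convergence at 0: 1/2.
At -5/2: a logarithmic branch point.
At (-7/16) - ((1/16)*sqrt(15))*i: a pole of order 3; residue -((524288/3375)*sqrt(15))*i.
At (-7/16) + ((1/16)*sqrt(15))*i: a pole of order 3; residue ((524288/3375)*sqrt(15))*i.


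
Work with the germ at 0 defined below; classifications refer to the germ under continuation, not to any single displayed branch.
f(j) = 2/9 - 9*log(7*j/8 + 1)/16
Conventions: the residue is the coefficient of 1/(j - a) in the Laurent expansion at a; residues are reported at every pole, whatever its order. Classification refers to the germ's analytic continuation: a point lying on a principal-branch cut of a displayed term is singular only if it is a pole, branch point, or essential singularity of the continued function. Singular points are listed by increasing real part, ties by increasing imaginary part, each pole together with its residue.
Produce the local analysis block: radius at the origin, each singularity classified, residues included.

Radius of convergence at 0: 8/7.
At -8/7: a logarithmic branch point.

Branch term (-9/16)*log(1 - j/(-8/7)): its argument vanishes at j = -8/7, a logarithmic branch point, modulus 8/7.
The radius of convergence is the smallest modulus among the singular points: 8/7.


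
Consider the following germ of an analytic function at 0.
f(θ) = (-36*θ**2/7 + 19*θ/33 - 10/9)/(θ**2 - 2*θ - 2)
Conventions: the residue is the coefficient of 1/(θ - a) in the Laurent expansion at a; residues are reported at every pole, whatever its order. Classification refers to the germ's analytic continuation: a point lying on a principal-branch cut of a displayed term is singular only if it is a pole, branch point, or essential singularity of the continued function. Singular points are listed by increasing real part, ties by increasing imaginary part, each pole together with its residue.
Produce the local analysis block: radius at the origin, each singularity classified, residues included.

Denominator factor (θ**2 - 2*θ - 2): discriminant 12, real irrational roots 1 + sqrt(3) and 1 - sqrt(3); poles of order 1, moduli 1 + sqrt(3) and -1 + sqrt(3).
The radius of convergence is the smallest modulus among the singular points: -1 + sqrt(3).
The factor θ**2 - 2*θ - 2 splits as (θ - a)(θ - a') with a = 1 - sqrt(3), a' = 1 + sqrt(3). At the order-1 pole a set g(θ) = (θ - a)*f(θ) = [-36*θ**2/7 + 19*θ/33 - 10/9] / (θ - a').
Simple pole: residue = g(a) at a = 1 - sqrt(3), which is -2243/462 + (14627/4158)*sqrt(3).
The factor θ**2 - 2*θ - 2 splits as (θ - a)(θ - a') with a = 1 + sqrt(3), a' = 1 - sqrt(3). At the order-1 pole a set g(θ) = (θ - a)*f(θ) = [-36*θ**2/7 + 19*θ/33 - 10/9] / (θ - a').
Simple pole: residue = g(a) at a = 1 + sqrt(3), which is -2243/462 - (14627/4158)*sqrt(3).
List the singular points by increasing real part (a conjugate pair: the negative imaginary part first).

Radius of convergence at 0: -1 + sqrt(3).
At 1 - sqrt(3): a pole of order 1; residue -2243/462 + (14627/4158)*sqrt(3).
At 1 + sqrt(3): a pole of order 1; residue -2243/462 - (14627/4158)*sqrt(3).


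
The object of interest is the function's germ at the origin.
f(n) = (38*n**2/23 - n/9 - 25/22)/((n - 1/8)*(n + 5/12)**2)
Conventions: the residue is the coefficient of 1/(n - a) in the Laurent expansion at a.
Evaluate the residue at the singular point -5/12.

The residue is 234504/42757.

At the order-2 pole -5/12 set g(n) = (n - (-5/12))^2*f(n) = (38*n**2/23 - n/9 - 25/22)/(n - 1/8).
Order-2 pole: residue = g'(a); g'(-5/12) = 234504/42757, so the residue is 234504/42757.


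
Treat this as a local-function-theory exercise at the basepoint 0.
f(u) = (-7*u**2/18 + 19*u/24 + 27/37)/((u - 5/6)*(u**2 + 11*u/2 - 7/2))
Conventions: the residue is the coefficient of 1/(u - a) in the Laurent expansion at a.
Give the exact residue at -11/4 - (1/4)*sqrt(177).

The residue is -28943/56832 + (81751/10059264)*sqrt(177).

The factor u**2 + 11*u/2 - 7/2 splits as (u - a)(u - a') with a = -11/4 - (1/4)*sqrt(177), a' = -11/4 + (1/4)*sqrt(177). At the order-1 pole a set g(u) = (u - a)*f(u) = [(-7*u**2/18 + 19*u/24 + 27/37)/(u - 5/6)] / (u - a').
Simple pole: residue = g(a) at a = -11/4 - (1/4)*sqrt(177), which is -28943/56832 + (81751/10059264)*sqrt(177).


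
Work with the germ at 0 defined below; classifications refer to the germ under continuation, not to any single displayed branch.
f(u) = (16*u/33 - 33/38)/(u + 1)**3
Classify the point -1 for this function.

The denominator factor u + 1 vanishes at -1 and appears to the power 3; the numerator there equals -1697/1254, nonzero, and no other factor vanishes.
Hence a pole whose order is the multiplicity, 3.

The point is a pole of order 3.


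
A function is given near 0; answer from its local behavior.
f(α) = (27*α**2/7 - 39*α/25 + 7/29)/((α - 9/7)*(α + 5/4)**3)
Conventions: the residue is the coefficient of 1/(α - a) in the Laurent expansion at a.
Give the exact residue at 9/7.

At the order-1 pole 9/7 set g(α) = (α - (9/7))*f(α) = (27*α**2/7 - 39*α/25 + 7/29)/(α + 5/4)**3.
Simple pole: residue = g(a) at a = 9/7, which is 73397056/259485475.

The residue is 73397056/259485475.


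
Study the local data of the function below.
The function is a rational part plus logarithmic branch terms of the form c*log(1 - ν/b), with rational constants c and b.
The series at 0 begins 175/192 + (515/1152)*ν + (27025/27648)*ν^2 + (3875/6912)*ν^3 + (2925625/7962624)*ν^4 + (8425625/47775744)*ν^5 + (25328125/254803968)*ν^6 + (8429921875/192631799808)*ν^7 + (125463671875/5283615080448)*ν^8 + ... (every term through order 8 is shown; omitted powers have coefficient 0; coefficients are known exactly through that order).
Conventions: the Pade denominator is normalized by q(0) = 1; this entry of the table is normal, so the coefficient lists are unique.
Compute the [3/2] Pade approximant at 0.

Taylor coefficients needed (read off): a_0 = 175/192, a_1 = 515/1152, a_2 = 27025/27648, a_3 = 3875/6912, a_4 = 2925625/7962624, a_5 = 8425625/47775744.
Write the denominator as Q(ν) = 1 + q1*ν + q2*ν^2. Requiring Q*f - P = O(ν^6) with deg P <= 3 kills the coefficients of ν^4..ν^5 in Q*f:
  ν^4: a_4 + q1*a_3 + q2*a_2 = 0, i.e. 2925625/7962624 + (3875/6912)*q1 + (27025/27648)*q2 = 0.
  ν^5: a_5 + q1*a_4 + q2*a_3 = 0, i.e. 8425625/47775744 + (2925625/7962624)*q1 + (3875/6912)*q2 = 0.
Solving this linear system: q1 = 2840359/3791238, q2 = -4729015/5870304.
The numerator is Q*f truncated at degree 3: P0 = a_0 = 175/192; P1 = a_1 + q1*a_0 = 22846595/20219936; P2 = a_2 + q1*a_1 + q2*a_0 = 185322095/320550912; P3 = a_3 + q1*a_2 + q2*a_1 = 21727895275/23293366272.

The Pade approximant has numerator coefficients [175/192, 22846595/20219936, 185322095/320550912, 21727895275/23293366272]; denominator coefficients [1, 2840359/3791238, -4729015/5870304].


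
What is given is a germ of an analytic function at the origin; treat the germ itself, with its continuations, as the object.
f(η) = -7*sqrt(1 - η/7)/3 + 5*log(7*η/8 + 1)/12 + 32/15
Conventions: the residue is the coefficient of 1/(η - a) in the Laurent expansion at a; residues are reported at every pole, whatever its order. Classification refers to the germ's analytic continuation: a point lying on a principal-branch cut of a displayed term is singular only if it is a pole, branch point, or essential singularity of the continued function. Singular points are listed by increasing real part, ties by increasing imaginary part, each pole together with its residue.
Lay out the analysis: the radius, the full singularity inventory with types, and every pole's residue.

Radius of convergence at 0: 8/7.
At -8/7: a logarithmic branch point.
At 7: an algebraic (square-root) branch point.

Branch term (-7/3)*sqrt(1 - η/(7)): its argument vanishes at η = 7, a square-root branch point, modulus 7.
Branch term (5/12)*log(1 - η/(-8/7)): its argument vanishes at η = -8/7, a logarithmic branch point, modulus 8/7.
The radius of convergence is the smallest modulus among the singular points: 8/7.
List the singular points by increasing real part (a conjugate pair: the negative imaginary part first).


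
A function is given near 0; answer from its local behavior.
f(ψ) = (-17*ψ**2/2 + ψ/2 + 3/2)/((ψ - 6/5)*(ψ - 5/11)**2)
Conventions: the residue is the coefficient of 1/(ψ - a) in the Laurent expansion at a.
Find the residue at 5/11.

The residue is 16385/1681.

At the order-2 pole 5/11 set g(ψ) = (ψ - (5/11))^2*f(ψ) = (-17*ψ**2/2 + ψ/2 + 3/2)/(ψ - 6/5).
Order-2 pole: residue = g'(a); g'(5/11) = 16385/1681, so the residue is 16385/1681.


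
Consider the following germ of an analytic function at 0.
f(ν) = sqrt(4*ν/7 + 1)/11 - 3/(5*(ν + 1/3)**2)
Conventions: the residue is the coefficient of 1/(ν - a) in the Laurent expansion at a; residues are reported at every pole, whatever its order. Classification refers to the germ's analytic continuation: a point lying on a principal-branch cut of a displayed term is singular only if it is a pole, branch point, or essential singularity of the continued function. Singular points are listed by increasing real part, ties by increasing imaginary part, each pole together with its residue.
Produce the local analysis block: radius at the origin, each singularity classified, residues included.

Denominator factor (ν + 1/3)^2: pole of order 2 at -1/3, modulus 1/3.
Branch term (1/11)*sqrt(1 - ν/(-7/4)): its argument vanishes at ν = -7/4, a square-root branch point, modulus 7/4.
The radius of convergence is the smallest modulus among the singular points: 1/3.
The branch term is analytic at -1/3 and contributes nothing to the residue; only the rational part matters.
At the order-2 pole -1/3 set g(ν) = (ν - (-1/3))^2*(rational part) = -3/5.
Order-2 pole: residue = g'(a); g'(-1/3) = 0, so the residue is 0.
List the singular points by increasing real part (a conjugate pair: the negative imaginary part first).

Radius of convergence at 0: 1/3.
At -7/4: an algebraic (square-root) branch point.
At -1/3: a pole of order 2; residue 0.


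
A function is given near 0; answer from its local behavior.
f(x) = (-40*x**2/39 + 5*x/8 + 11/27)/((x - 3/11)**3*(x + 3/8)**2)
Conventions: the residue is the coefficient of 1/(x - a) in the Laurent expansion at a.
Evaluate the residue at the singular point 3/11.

At the order-3 pole 3/11 set g(x) = (x - (3/11))^3*f(x) = (-40*x**2/39 + 5*x/8 + 11/27)/(x + 3/8)**2.
Order-3 pole: residue = g''(a)/2; g''(3/11) = 13885332736/1235052117, so the residue is 6942666368/1235052117.

The residue is 6942666368/1235052117.


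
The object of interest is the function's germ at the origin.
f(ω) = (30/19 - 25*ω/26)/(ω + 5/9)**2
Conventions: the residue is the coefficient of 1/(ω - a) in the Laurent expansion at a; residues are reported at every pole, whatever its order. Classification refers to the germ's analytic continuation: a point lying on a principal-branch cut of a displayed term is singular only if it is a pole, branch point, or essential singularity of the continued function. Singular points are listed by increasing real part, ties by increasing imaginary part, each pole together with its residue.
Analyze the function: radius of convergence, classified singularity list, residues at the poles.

Denominator factor (ω + 5/9)^2: pole of order 2 at -5/9, modulus 5/9.
The radius of convergence is the smallest modulus among the singular points: 5/9.
At the order-2 pole -5/9 set g(ω) = (ω - (-5/9))^2*f(ω) = 30/19 - 25*ω/26.
Order-2 pole: residue = g'(a); g'(-5/9) = -25/26, so the residue is -25/26.

Radius of convergence at 0: 5/9.
At -5/9: a pole of order 2; residue -25/26.


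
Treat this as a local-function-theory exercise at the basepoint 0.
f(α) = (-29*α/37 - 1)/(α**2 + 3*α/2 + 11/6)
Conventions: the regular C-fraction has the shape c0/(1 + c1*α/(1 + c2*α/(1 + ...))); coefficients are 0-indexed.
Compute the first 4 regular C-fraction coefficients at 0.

Taylor coefficients (expand at 0): a_0 = -6/11, a_1 = 84/4477, a_2 = 13896/49247, a_3 = -130608/541717.
c0 = a_0 = -6/11. Peel one level at a time: if S = 1 + c*α/S' with S'(0) = 1, then c is the α-coefficient of S and S' = c*α/(S - 1).
S_1 = c0/f = 1 + (14/407)*α + (7808/15059)*α^2 + ...; c1 = 14/407.
S_2 = c1*α/(S_1 - 1) = 1 + (-3904/259)*α + (11712/49)*α^2 + ...; c2 = -3904/259.
S_3 = c2*α/(S_2 - 1) = 1 + (111/7)*α + ...; c3 = 111/7.

The regular C-fraction coefficients are [-6/11, 14/407, -3904/259, 111/7].


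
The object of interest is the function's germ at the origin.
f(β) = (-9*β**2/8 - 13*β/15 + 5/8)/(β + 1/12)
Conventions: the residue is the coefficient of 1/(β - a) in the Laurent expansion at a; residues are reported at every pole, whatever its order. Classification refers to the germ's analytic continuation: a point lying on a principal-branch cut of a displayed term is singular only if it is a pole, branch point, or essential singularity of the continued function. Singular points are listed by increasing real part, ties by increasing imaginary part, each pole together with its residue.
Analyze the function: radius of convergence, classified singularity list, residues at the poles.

Denominator factor (β + 1/12): pole of order 1 at -1/12, modulus 1/12.
The radius of convergence is the smallest modulus among the singular points: 1/12.
At the order-1 pole -1/12 set g(β) = (β - (-1/12))*f(β) = -9*β**2/8 - 13*β/15 + 5/8.
Simple pole: residue = g(a) at a = -1/12, which is 3971/5760.

Radius of convergence at 0: 1/12.
At -1/12: a pole of order 1; residue 3971/5760.


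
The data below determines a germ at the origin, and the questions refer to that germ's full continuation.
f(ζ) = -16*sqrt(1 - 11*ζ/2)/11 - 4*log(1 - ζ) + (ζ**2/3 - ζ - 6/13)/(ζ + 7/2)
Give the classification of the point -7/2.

The denominator factor ζ + 7/2 vanishes at -7/2 and appears to the power 1; the numerator there equals 1111/156, nonzero, and no other factor vanishes.
The branch terms are analytic at this point.
Hence a pole whose order is the multiplicity, 1.

The point is a pole of order 1.


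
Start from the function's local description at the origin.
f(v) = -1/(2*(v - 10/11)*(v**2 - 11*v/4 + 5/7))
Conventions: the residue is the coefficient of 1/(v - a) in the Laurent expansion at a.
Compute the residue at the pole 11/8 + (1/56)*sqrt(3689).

The factor v**2 - 11*v/4 + 5/7 splits as (v - a)(v - a') with a = 11/8 + (1/56)*sqrt(3689), a' = 11/8 - (1/56)*sqrt(3689). At the order-1 pole a set g(v) = (v - a)*f(v) = [-1/(2*(v - 10/11))] / (v - a').
Simple pole: residue = g(a) at a = 11/8 + (1/56)*sqrt(3689), which is -847/3250 + (3157/1712750)*sqrt(3689).

The residue is -847/3250 + (3157/1712750)*sqrt(3689).


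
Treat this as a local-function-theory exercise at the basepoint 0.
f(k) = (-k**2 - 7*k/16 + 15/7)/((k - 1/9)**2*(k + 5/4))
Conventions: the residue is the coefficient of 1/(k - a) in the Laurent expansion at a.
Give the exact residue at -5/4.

The residue is 40905/67228.

At the order-1 pole -5/4 set g(k) = (k - (-5/4))*f(k) = (-k**2 - 7*k/16 + 15/7)/(k - 1/9)**2.
Simple pole: residue = g(a) at a = -5/4, which is 40905/67228.


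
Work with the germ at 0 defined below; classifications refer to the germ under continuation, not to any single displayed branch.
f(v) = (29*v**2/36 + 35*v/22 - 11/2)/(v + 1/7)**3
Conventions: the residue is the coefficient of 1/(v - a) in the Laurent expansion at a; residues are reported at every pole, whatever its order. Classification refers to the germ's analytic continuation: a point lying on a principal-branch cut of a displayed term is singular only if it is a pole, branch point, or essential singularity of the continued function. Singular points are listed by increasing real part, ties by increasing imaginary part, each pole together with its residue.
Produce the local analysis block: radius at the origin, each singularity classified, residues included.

Denominator factor (v + 1/7)^3: pole of order 3 at -1/7, modulus 1/7.
The radius of convergence is the smallest modulus among the singular points: 1/7.
At the order-3 pole -1/7 set g(v) = (v - (-1/7))^3*f(v) = 29*v**2/36 + 35*v/22 - 11/2.
Order-3 pole: residue = g''(a)/2; g''(-1/7) = 29/18, so the residue is 29/36.

Radius of convergence at 0: 1/7.
At -1/7: a pole of order 3; residue 29/36.


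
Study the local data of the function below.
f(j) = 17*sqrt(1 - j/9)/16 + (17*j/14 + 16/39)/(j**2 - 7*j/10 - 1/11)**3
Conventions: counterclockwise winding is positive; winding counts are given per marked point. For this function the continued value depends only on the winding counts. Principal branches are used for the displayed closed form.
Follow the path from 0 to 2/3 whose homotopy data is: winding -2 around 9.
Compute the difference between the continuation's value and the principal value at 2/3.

Continued minus principal equals 0.

The rational part is single-valued and drops out of the difference; each branch term changes only by its own monodromy.
(17/16)*sqrt(1 - j/(9)): winding -2 is even, the square root returns to the same sheet, contribution 0.
Summing the contributions at j = 2/3 gives 0.


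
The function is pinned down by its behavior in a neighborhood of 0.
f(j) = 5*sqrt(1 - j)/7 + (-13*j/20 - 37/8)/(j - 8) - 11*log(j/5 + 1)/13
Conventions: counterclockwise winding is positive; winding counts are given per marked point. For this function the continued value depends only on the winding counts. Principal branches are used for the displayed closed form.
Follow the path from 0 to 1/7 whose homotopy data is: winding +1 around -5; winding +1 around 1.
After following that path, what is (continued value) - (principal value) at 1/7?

Continued minus principal equals (-(10/49)*sqrt(42)) - ((22/13)*pi)*i.

The rational part is single-valued and drops out of the difference; each branch term changes only by its own monodromy.
(5/7)*sqrt(1 - j/(1)): winding +1 is odd, the square root flips sign, contributing -2*(5/7)*sqrt(1 - (1/7)/(1)) = -2*(5/7)*sqrt(6/7) = -(10/49)*sqrt(42).
(-11/13)*log(1 - j/(-5)): each positive loop around -5 adds 2*pi*i to the log, so winding +1 contributes (-11/13)*(1)*2*pi*i = -(22/13)*pi*i.
Summing the contributions at j = 1/7 gives (-(10/49)*sqrt(42)) - ((22/13)*pi)*i.


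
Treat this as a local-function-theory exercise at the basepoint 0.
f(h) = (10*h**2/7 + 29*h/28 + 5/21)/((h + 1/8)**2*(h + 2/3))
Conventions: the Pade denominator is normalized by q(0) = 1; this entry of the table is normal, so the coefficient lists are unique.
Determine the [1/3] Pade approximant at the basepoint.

Taylor coefficients needed (expand at 0): a_0 = 160/7, a_1 = -2104/7, a_2 = 23700/7, a_3 = -34994, a_4 = 343307.
Write the denominator as Q(h) = 1 + q1*h + q2*h^2 + q3*h^3. Requiring Q*f - P = O(h^5) with deg P <= 1 kills the coefficients of h^2..h^4 in Q*f:
  h^2: a_2 + q1*a_1 + q2*a_0 = 0, i.e. 23700/7 + (-2104/7)*q1 + (160/7)*q2 = 0.
  h^3: a_3 + q1*a_2 + q2*a_1 + q3*a_0 = 0, i.e. -34994 + (23700/7)*q1 + (-2104/7)*q2 + (160/7)*q3 = 0.
  h^4: a_4 + q1*a_3 + q2*a_2 + q3*a_1 = 0, i.e. 343307 + (-34994)*q1 + (23700/7)*q2 + (-2104/7)*q3 = 0.
Solving this linear system: q1 = 7678265/484102, q2 = 14630788/242051, q3 = -5699584/242051.
The numerator is Q*f truncated at degree 1: P0 = a_0 = 160/7; P1 = a_1 + q1*a_0 = 104985896/1694357.

The Pade approximant has numerator coefficients [160/7, 104985896/1694357]; denominator coefficients [1, 7678265/484102, 14630788/242051, -5699584/242051].


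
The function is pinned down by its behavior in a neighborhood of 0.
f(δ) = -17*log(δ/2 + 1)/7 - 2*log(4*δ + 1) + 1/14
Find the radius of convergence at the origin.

Branch term (-2)*log(1 - δ/(-1/4)): its argument vanishes at δ = -1/4, a logarithmic branch point, modulus 1/4.
Branch term (-17/7)*log(1 - δ/(-2)): its argument vanishes at δ = -2, a logarithmic branch point, modulus 2.
The radius of convergence is the smallest modulus among the singular points: 1/4.

The radius of convergence is 1/4.


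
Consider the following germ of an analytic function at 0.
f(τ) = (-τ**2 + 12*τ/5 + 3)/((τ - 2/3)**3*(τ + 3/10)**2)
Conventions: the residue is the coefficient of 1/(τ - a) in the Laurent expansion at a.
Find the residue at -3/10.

The residue is -7670700/707281.

At the order-2 pole -3/10 set g(τ) = (τ - (-3/10))^2*f(τ) = (-τ**2 + 12*τ/5 + 3)/(τ - 2/3)**3.
Order-2 pole: residue = g'(a); g'(-3/10) = -7670700/707281, so the residue is -7670700/707281.


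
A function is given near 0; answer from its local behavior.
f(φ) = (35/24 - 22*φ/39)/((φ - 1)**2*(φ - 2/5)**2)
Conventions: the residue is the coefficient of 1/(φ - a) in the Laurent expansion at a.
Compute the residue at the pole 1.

At the order-2 pole 1 set g(φ) = (φ - (1))^2*f(φ) = (35/24 - 22*φ/39)/(φ - 2/5)**2.
Order-2 pole: residue = g'(a); g'(1) = -13825/1404, so the residue is -13825/1404.

The residue is -13825/1404.


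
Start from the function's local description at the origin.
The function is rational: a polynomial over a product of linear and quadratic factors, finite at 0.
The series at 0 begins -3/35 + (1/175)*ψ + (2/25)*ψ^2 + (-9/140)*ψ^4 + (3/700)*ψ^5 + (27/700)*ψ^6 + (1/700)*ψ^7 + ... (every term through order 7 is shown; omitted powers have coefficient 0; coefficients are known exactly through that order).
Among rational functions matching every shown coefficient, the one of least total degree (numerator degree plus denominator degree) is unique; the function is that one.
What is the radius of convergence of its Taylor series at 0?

No rational of total degree below 6 reproduces all 8 coefficients; solving the [1/5] Pade equations on them gives f(ψ) = (-8*ψ/25 - 12/35)/((ψ + 1)*(ψ**2 + 2)**2), whose expansion matches every shown term.
Denominator factor (ψ**2 + 2)^2: discriminant -8, complex-conjugate roots (sqrt(2))*i and -(sqrt(2))*i; poles of order 2, moduli sqrt(2) and sqrt(2).
Denominator factor (ψ + 1): pole of order 1 at -1, modulus 1.
The radius of convergence is the smallest modulus among the singular points: 1.

The radius of convergence is 1.
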